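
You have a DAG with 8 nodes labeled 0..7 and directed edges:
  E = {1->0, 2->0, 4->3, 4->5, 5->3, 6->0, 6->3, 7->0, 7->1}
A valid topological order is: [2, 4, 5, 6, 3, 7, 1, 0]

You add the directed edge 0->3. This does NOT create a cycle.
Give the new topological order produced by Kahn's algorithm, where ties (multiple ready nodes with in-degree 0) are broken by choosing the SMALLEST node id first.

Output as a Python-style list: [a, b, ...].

Old toposort: [2, 4, 5, 6, 3, 7, 1, 0]
Added edge: 0->3
Position of 0 (7) > position of 3 (4). Must reorder: 0 must now come before 3.
Run Kahn's algorithm (break ties by smallest node id):
  initial in-degrees: [4, 1, 0, 4, 0, 1, 0, 0]
  ready (indeg=0): [2, 4, 6, 7]
  pop 2: indeg[0]->3 | ready=[4, 6, 7] | order so far=[2]
  pop 4: indeg[3]->3; indeg[5]->0 | ready=[5, 6, 7] | order so far=[2, 4]
  pop 5: indeg[3]->2 | ready=[6, 7] | order so far=[2, 4, 5]
  pop 6: indeg[0]->2; indeg[3]->1 | ready=[7] | order so far=[2, 4, 5, 6]
  pop 7: indeg[0]->1; indeg[1]->0 | ready=[1] | order so far=[2, 4, 5, 6, 7]
  pop 1: indeg[0]->0 | ready=[0] | order so far=[2, 4, 5, 6, 7, 1]
  pop 0: indeg[3]->0 | ready=[3] | order so far=[2, 4, 5, 6, 7, 1, 0]
  pop 3: no out-edges | ready=[] | order so far=[2, 4, 5, 6, 7, 1, 0, 3]
  Result: [2, 4, 5, 6, 7, 1, 0, 3]

Answer: [2, 4, 5, 6, 7, 1, 0, 3]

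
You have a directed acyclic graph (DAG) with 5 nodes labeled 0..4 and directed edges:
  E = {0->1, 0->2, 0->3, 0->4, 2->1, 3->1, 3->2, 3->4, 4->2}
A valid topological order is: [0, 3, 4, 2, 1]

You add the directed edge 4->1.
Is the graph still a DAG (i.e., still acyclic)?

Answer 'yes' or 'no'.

Answer: yes

Derivation:
Given toposort: [0, 3, 4, 2, 1]
Position of 4: index 2; position of 1: index 4
New edge 4->1: forward
Forward edge: respects the existing order. Still a DAG, same toposort still valid.
Still a DAG? yes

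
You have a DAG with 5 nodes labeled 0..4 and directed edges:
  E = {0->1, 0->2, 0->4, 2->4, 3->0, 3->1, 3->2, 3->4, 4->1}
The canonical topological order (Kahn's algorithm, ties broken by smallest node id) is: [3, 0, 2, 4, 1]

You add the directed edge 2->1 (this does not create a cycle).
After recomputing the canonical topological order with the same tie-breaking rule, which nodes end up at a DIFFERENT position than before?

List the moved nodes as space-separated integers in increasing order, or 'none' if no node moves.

Answer: none

Derivation:
Old toposort: [3, 0, 2, 4, 1]
Added edge 2->1
Recompute Kahn (smallest-id tiebreak):
  initial in-degrees: [1, 4, 2, 0, 3]
  ready (indeg=0): [3]
  pop 3: indeg[0]->0; indeg[1]->3; indeg[2]->1; indeg[4]->2 | ready=[0] | order so far=[3]
  pop 0: indeg[1]->2; indeg[2]->0; indeg[4]->1 | ready=[2] | order so far=[3, 0]
  pop 2: indeg[1]->1; indeg[4]->0 | ready=[4] | order so far=[3, 0, 2]
  pop 4: indeg[1]->0 | ready=[1] | order so far=[3, 0, 2, 4]
  pop 1: no out-edges | ready=[] | order so far=[3, 0, 2, 4, 1]
New canonical toposort: [3, 0, 2, 4, 1]
Compare positions:
  Node 0: index 1 -> 1 (same)
  Node 1: index 4 -> 4 (same)
  Node 2: index 2 -> 2 (same)
  Node 3: index 0 -> 0 (same)
  Node 4: index 3 -> 3 (same)
Nodes that changed position: none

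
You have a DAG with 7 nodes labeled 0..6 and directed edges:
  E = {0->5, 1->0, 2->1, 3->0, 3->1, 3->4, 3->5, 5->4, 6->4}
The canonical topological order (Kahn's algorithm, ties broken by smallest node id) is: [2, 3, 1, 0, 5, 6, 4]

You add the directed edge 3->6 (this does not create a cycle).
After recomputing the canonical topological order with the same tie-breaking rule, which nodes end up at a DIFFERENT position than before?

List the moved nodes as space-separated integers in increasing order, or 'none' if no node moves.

Old toposort: [2, 3, 1, 0, 5, 6, 4]
Added edge 3->6
Recompute Kahn (smallest-id tiebreak):
  initial in-degrees: [2, 2, 0, 0, 3, 2, 1]
  ready (indeg=0): [2, 3]
  pop 2: indeg[1]->1 | ready=[3] | order so far=[2]
  pop 3: indeg[0]->1; indeg[1]->0; indeg[4]->2; indeg[5]->1; indeg[6]->0 | ready=[1, 6] | order so far=[2, 3]
  pop 1: indeg[0]->0 | ready=[0, 6] | order so far=[2, 3, 1]
  pop 0: indeg[5]->0 | ready=[5, 6] | order so far=[2, 3, 1, 0]
  pop 5: indeg[4]->1 | ready=[6] | order so far=[2, 3, 1, 0, 5]
  pop 6: indeg[4]->0 | ready=[4] | order so far=[2, 3, 1, 0, 5, 6]
  pop 4: no out-edges | ready=[] | order so far=[2, 3, 1, 0, 5, 6, 4]
New canonical toposort: [2, 3, 1, 0, 5, 6, 4]
Compare positions:
  Node 0: index 3 -> 3 (same)
  Node 1: index 2 -> 2 (same)
  Node 2: index 0 -> 0 (same)
  Node 3: index 1 -> 1 (same)
  Node 4: index 6 -> 6 (same)
  Node 5: index 4 -> 4 (same)
  Node 6: index 5 -> 5 (same)
Nodes that changed position: none

Answer: none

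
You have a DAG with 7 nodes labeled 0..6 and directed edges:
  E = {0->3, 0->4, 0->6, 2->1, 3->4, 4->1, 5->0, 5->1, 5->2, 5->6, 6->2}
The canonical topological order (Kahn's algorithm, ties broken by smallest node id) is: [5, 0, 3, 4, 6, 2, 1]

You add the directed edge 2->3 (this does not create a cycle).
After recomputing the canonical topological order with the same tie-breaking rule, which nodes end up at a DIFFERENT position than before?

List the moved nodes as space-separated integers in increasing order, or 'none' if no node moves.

Old toposort: [5, 0, 3, 4, 6, 2, 1]
Added edge 2->3
Recompute Kahn (smallest-id tiebreak):
  initial in-degrees: [1, 3, 2, 2, 2, 0, 2]
  ready (indeg=0): [5]
  pop 5: indeg[0]->0; indeg[1]->2; indeg[2]->1; indeg[6]->1 | ready=[0] | order so far=[5]
  pop 0: indeg[3]->1; indeg[4]->1; indeg[6]->0 | ready=[6] | order so far=[5, 0]
  pop 6: indeg[2]->0 | ready=[2] | order so far=[5, 0, 6]
  pop 2: indeg[1]->1; indeg[3]->0 | ready=[3] | order so far=[5, 0, 6, 2]
  pop 3: indeg[4]->0 | ready=[4] | order so far=[5, 0, 6, 2, 3]
  pop 4: indeg[1]->0 | ready=[1] | order so far=[5, 0, 6, 2, 3, 4]
  pop 1: no out-edges | ready=[] | order so far=[5, 0, 6, 2, 3, 4, 1]
New canonical toposort: [5, 0, 6, 2, 3, 4, 1]
Compare positions:
  Node 0: index 1 -> 1 (same)
  Node 1: index 6 -> 6 (same)
  Node 2: index 5 -> 3 (moved)
  Node 3: index 2 -> 4 (moved)
  Node 4: index 3 -> 5 (moved)
  Node 5: index 0 -> 0 (same)
  Node 6: index 4 -> 2 (moved)
Nodes that changed position: 2 3 4 6

Answer: 2 3 4 6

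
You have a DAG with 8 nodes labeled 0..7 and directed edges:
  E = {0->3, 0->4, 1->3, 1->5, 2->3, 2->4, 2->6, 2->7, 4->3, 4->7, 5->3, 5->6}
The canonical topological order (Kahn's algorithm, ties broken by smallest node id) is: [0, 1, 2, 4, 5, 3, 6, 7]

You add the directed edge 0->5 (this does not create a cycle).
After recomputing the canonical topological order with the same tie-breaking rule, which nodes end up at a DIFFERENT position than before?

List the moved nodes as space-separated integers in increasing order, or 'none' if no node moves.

Old toposort: [0, 1, 2, 4, 5, 3, 6, 7]
Added edge 0->5
Recompute Kahn (smallest-id tiebreak):
  initial in-degrees: [0, 0, 0, 5, 2, 2, 2, 2]
  ready (indeg=0): [0, 1, 2]
  pop 0: indeg[3]->4; indeg[4]->1; indeg[5]->1 | ready=[1, 2] | order so far=[0]
  pop 1: indeg[3]->3; indeg[5]->0 | ready=[2, 5] | order so far=[0, 1]
  pop 2: indeg[3]->2; indeg[4]->0; indeg[6]->1; indeg[7]->1 | ready=[4, 5] | order so far=[0, 1, 2]
  pop 4: indeg[3]->1; indeg[7]->0 | ready=[5, 7] | order so far=[0, 1, 2, 4]
  pop 5: indeg[3]->0; indeg[6]->0 | ready=[3, 6, 7] | order so far=[0, 1, 2, 4, 5]
  pop 3: no out-edges | ready=[6, 7] | order so far=[0, 1, 2, 4, 5, 3]
  pop 6: no out-edges | ready=[7] | order so far=[0, 1, 2, 4, 5, 3, 6]
  pop 7: no out-edges | ready=[] | order so far=[0, 1, 2, 4, 5, 3, 6, 7]
New canonical toposort: [0, 1, 2, 4, 5, 3, 6, 7]
Compare positions:
  Node 0: index 0 -> 0 (same)
  Node 1: index 1 -> 1 (same)
  Node 2: index 2 -> 2 (same)
  Node 3: index 5 -> 5 (same)
  Node 4: index 3 -> 3 (same)
  Node 5: index 4 -> 4 (same)
  Node 6: index 6 -> 6 (same)
  Node 7: index 7 -> 7 (same)
Nodes that changed position: none

Answer: none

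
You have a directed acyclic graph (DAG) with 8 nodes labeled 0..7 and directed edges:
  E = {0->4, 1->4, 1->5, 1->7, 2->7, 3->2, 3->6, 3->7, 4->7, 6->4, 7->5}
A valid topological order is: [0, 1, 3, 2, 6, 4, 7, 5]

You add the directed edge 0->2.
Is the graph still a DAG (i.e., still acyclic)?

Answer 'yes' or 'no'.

Given toposort: [0, 1, 3, 2, 6, 4, 7, 5]
Position of 0: index 0; position of 2: index 3
New edge 0->2: forward
Forward edge: respects the existing order. Still a DAG, same toposort still valid.
Still a DAG? yes

Answer: yes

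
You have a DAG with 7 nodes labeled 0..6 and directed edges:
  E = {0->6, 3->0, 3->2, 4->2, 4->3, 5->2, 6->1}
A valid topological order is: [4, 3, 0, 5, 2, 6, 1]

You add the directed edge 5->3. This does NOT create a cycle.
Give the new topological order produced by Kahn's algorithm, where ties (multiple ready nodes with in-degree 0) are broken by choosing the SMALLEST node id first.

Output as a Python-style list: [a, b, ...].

Answer: [4, 5, 3, 0, 2, 6, 1]

Derivation:
Old toposort: [4, 3, 0, 5, 2, 6, 1]
Added edge: 5->3
Position of 5 (3) > position of 3 (1). Must reorder: 5 must now come before 3.
Run Kahn's algorithm (break ties by smallest node id):
  initial in-degrees: [1, 1, 3, 2, 0, 0, 1]
  ready (indeg=0): [4, 5]
  pop 4: indeg[2]->2; indeg[3]->1 | ready=[5] | order so far=[4]
  pop 5: indeg[2]->1; indeg[3]->0 | ready=[3] | order so far=[4, 5]
  pop 3: indeg[0]->0; indeg[2]->0 | ready=[0, 2] | order so far=[4, 5, 3]
  pop 0: indeg[6]->0 | ready=[2, 6] | order so far=[4, 5, 3, 0]
  pop 2: no out-edges | ready=[6] | order so far=[4, 5, 3, 0, 2]
  pop 6: indeg[1]->0 | ready=[1] | order so far=[4, 5, 3, 0, 2, 6]
  pop 1: no out-edges | ready=[] | order so far=[4, 5, 3, 0, 2, 6, 1]
  Result: [4, 5, 3, 0, 2, 6, 1]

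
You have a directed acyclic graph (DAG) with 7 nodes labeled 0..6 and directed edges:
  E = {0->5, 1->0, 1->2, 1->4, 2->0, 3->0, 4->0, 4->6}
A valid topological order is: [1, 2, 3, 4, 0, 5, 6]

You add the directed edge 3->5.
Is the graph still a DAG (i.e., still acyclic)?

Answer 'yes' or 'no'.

Answer: yes

Derivation:
Given toposort: [1, 2, 3, 4, 0, 5, 6]
Position of 3: index 2; position of 5: index 5
New edge 3->5: forward
Forward edge: respects the existing order. Still a DAG, same toposort still valid.
Still a DAG? yes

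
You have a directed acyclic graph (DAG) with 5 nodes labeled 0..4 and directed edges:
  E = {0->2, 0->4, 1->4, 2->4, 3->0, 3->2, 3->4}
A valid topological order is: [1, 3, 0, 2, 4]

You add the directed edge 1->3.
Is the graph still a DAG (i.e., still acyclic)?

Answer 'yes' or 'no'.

Given toposort: [1, 3, 0, 2, 4]
Position of 1: index 0; position of 3: index 1
New edge 1->3: forward
Forward edge: respects the existing order. Still a DAG, same toposort still valid.
Still a DAG? yes

Answer: yes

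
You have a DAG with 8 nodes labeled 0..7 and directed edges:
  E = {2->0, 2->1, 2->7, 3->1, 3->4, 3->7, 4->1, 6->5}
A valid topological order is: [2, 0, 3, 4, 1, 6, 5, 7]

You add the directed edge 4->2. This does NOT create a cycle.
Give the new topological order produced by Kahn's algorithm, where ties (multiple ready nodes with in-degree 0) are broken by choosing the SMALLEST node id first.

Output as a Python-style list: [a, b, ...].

Answer: [3, 4, 2, 0, 1, 6, 5, 7]

Derivation:
Old toposort: [2, 0, 3, 4, 1, 6, 5, 7]
Added edge: 4->2
Position of 4 (3) > position of 2 (0). Must reorder: 4 must now come before 2.
Run Kahn's algorithm (break ties by smallest node id):
  initial in-degrees: [1, 3, 1, 0, 1, 1, 0, 2]
  ready (indeg=0): [3, 6]
  pop 3: indeg[1]->2; indeg[4]->0; indeg[7]->1 | ready=[4, 6] | order so far=[3]
  pop 4: indeg[1]->1; indeg[2]->0 | ready=[2, 6] | order so far=[3, 4]
  pop 2: indeg[0]->0; indeg[1]->0; indeg[7]->0 | ready=[0, 1, 6, 7] | order so far=[3, 4, 2]
  pop 0: no out-edges | ready=[1, 6, 7] | order so far=[3, 4, 2, 0]
  pop 1: no out-edges | ready=[6, 7] | order so far=[3, 4, 2, 0, 1]
  pop 6: indeg[5]->0 | ready=[5, 7] | order so far=[3, 4, 2, 0, 1, 6]
  pop 5: no out-edges | ready=[7] | order so far=[3, 4, 2, 0, 1, 6, 5]
  pop 7: no out-edges | ready=[] | order so far=[3, 4, 2, 0, 1, 6, 5, 7]
  Result: [3, 4, 2, 0, 1, 6, 5, 7]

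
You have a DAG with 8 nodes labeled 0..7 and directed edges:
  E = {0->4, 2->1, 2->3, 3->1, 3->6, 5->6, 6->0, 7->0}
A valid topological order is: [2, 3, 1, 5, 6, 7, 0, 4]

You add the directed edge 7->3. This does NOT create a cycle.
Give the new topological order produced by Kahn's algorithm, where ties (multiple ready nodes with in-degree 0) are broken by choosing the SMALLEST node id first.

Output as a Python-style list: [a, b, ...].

Old toposort: [2, 3, 1, 5, 6, 7, 0, 4]
Added edge: 7->3
Position of 7 (5) > position of 3 (1). Must reorder: 7 must now come before 3.
Run Kahn's algorithm (break ties by smallest node id):
  initial in-degrees: [2, 2, 0, 2, 1, 0, 2, 0]
  ready (indeg=0): [2, 5, 7]
  pop 2: indeg[1]->1; indeg[3]->1 | ready=[5, 7] | order so far=[2]
  pop 5: indeg[6]->1 | ready=[7] | order so far=[2, 5]
  pop 7: indeg[0]->1; indeg[3]->0 | ready=[3] | order so far=[2, 5, 7]
  pop 3: indeg[1]->0; indeg[6]->0 | ready=[1, 6] | order so far=[2, 5, 7, 3]
  pop 1: no out-edges | ready=[6] | order so far=[2, 5, 7, 3, 1]
  pop 6: indeg[0]->0 | ready=[0] | order so far=[2, 5, 7, 3, 1, 6]
  pop 0: indeg[4]->0 | ready=[4] | order so far=[2, 5, 7, 3, 1, 6, 0]
  pop 4: no out-edges | ready=[] | order so far=[2, 5, 7, 3, 1, 6, 0, 4]
  Result: [2, 5, 7, 3, 1, 6, 0, 4]

Answer: [2, 5, 7, 3, 1, 6, 0, 4]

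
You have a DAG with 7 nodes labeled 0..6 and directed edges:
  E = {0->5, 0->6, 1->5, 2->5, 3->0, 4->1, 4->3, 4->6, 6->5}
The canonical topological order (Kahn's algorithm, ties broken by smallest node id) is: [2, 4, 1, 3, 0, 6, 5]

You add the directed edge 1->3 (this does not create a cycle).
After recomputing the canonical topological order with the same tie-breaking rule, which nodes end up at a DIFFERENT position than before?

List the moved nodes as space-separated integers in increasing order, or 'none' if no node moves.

Old toposort: [2, 4, 1, 3, 0, 6, 5]
Added edge 1->3
Recompute Kahn (smallest-id tiebreak):
  initial in-degrees: [1, 1, 0, 2, 0, 4, 2]
  ready (indeg=0): [2, 4]
  pop 2: indeg[5]->3 | ready=[4] | order so far=[2]
  pop 4: indeg[1]->0; indeg[3]->1; indeg[6]->1 | ready=[1] | order so far=[2, 4]
  pop 1: indeg[3]->0; indeg[5]->2 | ready=[3] | order so far=[2, 4, 1]
  pop 3: indeg[0]->0 | ready=[0] | order so far=[2, 4, 1, 3]
  pop 0: indeg[5]->1; indeg[6]->0 | ready=[6] | order so far=[2, 4, 1, 3, 0]
  pop 6: indeg[5]->0 | ready=[5] | order so far=[2, 4, 1, 3, 0, 6]
  pop 5: no out-edges | ready=[] | order so far=[2, 4, 1, 3, 0, 6, 5]
New canonical toposort: [2, 4, 1, 3, 0, 6, 5]
Compare positions:
  Node 0: index 4 -> 4 (same)
  Node 1: index 2 -> 2 (same)
  Node 2: index 0 -> 0 (same)
  Node 3: index 3 -> 3 (same)
  Node 4: index 1 -> 1 (same)
  Node 5: index 6 -> 6 (same)
  Node 6: index 5 -> 5 (same)
Nodes that changed position: none

Answer: none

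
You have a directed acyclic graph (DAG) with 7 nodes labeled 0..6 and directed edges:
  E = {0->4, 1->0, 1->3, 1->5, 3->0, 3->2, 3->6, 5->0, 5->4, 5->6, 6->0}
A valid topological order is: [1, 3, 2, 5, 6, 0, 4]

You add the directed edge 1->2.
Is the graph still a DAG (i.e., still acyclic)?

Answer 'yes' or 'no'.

Given toposort: [1, 3, 2, 5, 6, 0, 4]
Position of 1: index 0; position of 2: index 2
New edge 1->2: forward
Forward edge: respects the existing order. Still a DAG, same toposort still valid.
Still a DAG? yes

Answer: yes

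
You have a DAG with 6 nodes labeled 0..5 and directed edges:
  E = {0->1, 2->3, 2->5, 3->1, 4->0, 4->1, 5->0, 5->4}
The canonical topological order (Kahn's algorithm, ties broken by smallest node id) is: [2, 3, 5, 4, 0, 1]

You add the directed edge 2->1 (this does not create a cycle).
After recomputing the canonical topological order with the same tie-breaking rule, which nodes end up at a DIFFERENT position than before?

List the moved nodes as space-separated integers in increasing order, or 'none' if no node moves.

Old toposort: [2, 3, 5, 4, 0, 1]
Added edge 2->1
Recompute Kahn (smallest-id tiebreak):
  initial in-degrees: [2, 4, 0, 1, 1, 1]
  ready (indeg=0): [2]
  pop 2: indeg[1]->3; indeg[3]->0; indeg[5]->0 | ready=[3, 5] | order so far=[2]
  pop 3: indeg[1]->2 | ready=[5] | order so far=[2, 3]
  pop 5: indeg[0]->1; indeg[4]->0 | ready=[4] | order so far=[2, 3, 5]
  pop 4: indeg[0]->0; indeg[1]->1 | ready=[0] | order so far=[2, 3, 5, 4]
  pop 0: indeg[1]->0 | ready=[1] | order so far=[2, 3, 5, 4, 0]
  pop 1: no out-edges | ready=[] | order so far=[2, 3, 5, 4, 0, 1]
New canonical toposort: [2, 3, 5, 4, 0, 1]
Compare positions:
  Node 0: index 4 -> 4 (same)
  Node 1: index 5 -> 5 (same)
  Node 2: index 0 -> 0 (same)
  Node 3: index 1 -> 1 (same)
  Node 4: index 3 -> 3 (same)
  Node 5: index 2 -> 2 (same)
Nodes that changed position: none

Answer: none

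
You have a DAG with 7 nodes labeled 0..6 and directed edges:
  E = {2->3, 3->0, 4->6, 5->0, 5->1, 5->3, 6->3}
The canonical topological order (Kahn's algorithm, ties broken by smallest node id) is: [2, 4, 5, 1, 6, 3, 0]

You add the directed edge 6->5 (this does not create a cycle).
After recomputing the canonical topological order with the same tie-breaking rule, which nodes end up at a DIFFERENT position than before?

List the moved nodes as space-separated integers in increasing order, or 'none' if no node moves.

Answer: 1 5 6

Derivation:
Old toposort: [2, 4, 5, 1, 6, 3, 0]
Added edge 6->5
Recompute Kahn (smallest-id tiebreak):
  initial in-degrees: [2, 1, 0, 3, 0, 1, 1]
  ready (indeg=0): [2, 4]
  pop 2: indeg[3]->2 | ready=[4] | order so far=[2]
  pop 4: indeg[6]->0 | ready=[6] | order so far=[2, 4]
  pop 6: indeg[3]->1; indeg[5]->0 | ready=[5] | order so far=[2, 4, 6]
  pop 5: indeg[0]->1; indeg[1]->0; indeg[3]->0 | ready=[1, 3] | order so far=[2, 4, 6, 5]
  pop 1: no out-edges | ready=[3] | order so far=[2, 4, 6, 5, 1]
  pop 3: indeg[0]->0 | ready=[0] | order so far=[2, 4, 6, 5, 1, 3]
  pop 0: no out-edges | ready=[] | order so far=[2, 4, 6, 5, 1, 3, 0]
New canonical toposort: [2, 4, 6, 5, 1, 3, 0]
Compare positions:
  Node 0: index 6 -> 6 (same)
  Node 1: index 3 -> 4 (moved)
  Node 2: index 0 -> 0 (same)
  Node 3: index 5 -> 5 (same)
  Node 4: index 1 -> 1 (same)
  Node 5: index 2 -> 3 (moved)
  Node 6: index 4 -> 2 (moved)
Nodes that changed position: 1 5 6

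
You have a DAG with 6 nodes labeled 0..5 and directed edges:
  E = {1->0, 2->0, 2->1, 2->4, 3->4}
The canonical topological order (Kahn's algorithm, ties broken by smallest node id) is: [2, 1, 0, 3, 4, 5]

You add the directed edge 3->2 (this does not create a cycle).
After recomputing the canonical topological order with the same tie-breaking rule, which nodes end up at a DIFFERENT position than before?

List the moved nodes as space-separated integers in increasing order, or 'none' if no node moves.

Answer: 0 1 2 3

Derivation:
Old toposort: [2, 1, 0, 3, 4, 5]
Added edge 3->2
Recompute Kahn (smallest-id tiebreak):
  initial in-degrees: [2, 1, 1, 0, 2, 0]
  ready (indeg=0): [3, 5]
  pop 3: indeg[2]->0; indeg[4]->1 | ready=[2, 5] | order so far=[3]
  pop 2: indeg[0]->1; indeg[1]->0; indeg[4]->0 | ready=[1, 4, 5] | order so far=[3, 2]
  pop 1: indeg[0]->0 | ready=[0, 4, 5] | order so far=[3, 2, 1]
  pop 0: no out-edges | ready=[4, 5] | order so far=[3, 2, 1, 0]
  pop 4: no out-edges | ready=[5] | order so far=[3, 2, 1, 0, 4]
  pop 5: no out-edges | ready=[] | order so far=[3, 2, 1, 0, 4, 5]
New canonical toposort: [3, 2, 1, 0, 4, 5]
Compare positions:
  Node 0: index 2 -> 3 (moved)
  Node 1: index 1 -> 2 (moved)
  Node 2: index 0 -> 1 (moved)
  Node 3: index 3 -> 0 (moved)
  Node 4: index 4 -> 4 (same)
  Node 5: index 5 -> 5 (same)
Nodes that changed position: 0 1 2 3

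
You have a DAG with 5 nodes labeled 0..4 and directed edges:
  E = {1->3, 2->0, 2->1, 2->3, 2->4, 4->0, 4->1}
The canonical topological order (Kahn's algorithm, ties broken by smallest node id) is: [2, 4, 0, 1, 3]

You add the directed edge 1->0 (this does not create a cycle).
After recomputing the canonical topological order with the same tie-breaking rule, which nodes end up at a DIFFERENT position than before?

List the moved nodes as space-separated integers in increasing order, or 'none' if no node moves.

Old toposort: [2, 4, 0, 1, 3]
Added edge 1->0
Recompute Kahn (smallest-id tiebreak):
  initial in-degrees: [3, 2, 0, 2, 1]
  ready (indeg=0): [2]
  pop 2: indeg[0]->2; indeg[1]->1; indeg[3]->1; indeg[4]->0 | ready=[4] | order so far=[2]
  pop 4: indeg[0]->1; indeg[1]->0 | ready=[1] | order so far=[2, 4]
  pop 1: indeg[0]->0; indeg[3]->0 | ready=[0, 3] | order so far=[2, 4, 1]
  pop 0: no out-edges | ready=[3] | order so far=[2, 4, 1, 0]
  pop 3: no out-edges | ready=[] | order so far=[2, 4, 1, 0, 3]
New canonical toposort: [2, 4, 1, 0, 3]
Compare positions:
  Node 0: index 2 -> 3 (moved)
  Node 1: index 3 -> 2 (moved)
  Node 2: index 0 -> 0 (same)
  Node 3: index 4 -> 4 (same)
  Node 4: index 1 -> 1 (same)
Nodes that changed position: 0 1

Answer: 0 1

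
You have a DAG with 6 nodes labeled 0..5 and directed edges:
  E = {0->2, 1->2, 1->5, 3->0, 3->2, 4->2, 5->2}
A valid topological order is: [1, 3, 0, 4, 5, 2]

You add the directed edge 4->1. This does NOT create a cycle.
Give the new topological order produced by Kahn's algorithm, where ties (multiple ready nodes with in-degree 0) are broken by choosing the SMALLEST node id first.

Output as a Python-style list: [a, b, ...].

Old toposort: [1, 3, 0, 4, 5, 2]
Added edge: 4->1
Position of 4 (3) > position of 1 (0). Must reorder: 4 must now come before 1.
Run Kahn's algorithm (break ties by smallest node id):
  initial in-degrees: [1, 1, 5, 0, 0, 1]
  ready (indeg=0): [3, 4]
  pop 3: indeg[0]->0; indeg[2]->4 | ready=[0, 4] | order so far=[3]
  pop 0: indeg[2]->3 | ready=[4] | order so far=[3, 0]
  pop 4: indeg[1]->0; indeg[2]->2 | ready=[1] | order so far=[3, 0, 4]
  pop 1: indeg[2]->1; indeg[5]->0 | ready=[5] | order so far=[3, 0, 4, 1]
  pop 5: indeg[2]->0 | ready=[2] | order so far=[3, 0, 4, 1, 5]
  pop 2: no out-edges | ready=[] | order so far=[3, 0, 4, 1, 5, 2]
  Result: [3, 0, 4, 1, 5, 2]

Answer: [3, 0, 4, 1, 5, 2]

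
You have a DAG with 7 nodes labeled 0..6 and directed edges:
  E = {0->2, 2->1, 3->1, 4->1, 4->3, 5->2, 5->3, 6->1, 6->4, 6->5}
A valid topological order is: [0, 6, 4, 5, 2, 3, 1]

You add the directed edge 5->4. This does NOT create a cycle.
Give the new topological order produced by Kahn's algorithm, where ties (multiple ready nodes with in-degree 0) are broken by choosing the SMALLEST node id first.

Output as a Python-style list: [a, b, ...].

Old toposort: [0, 6, 4, 5, 2, 3, 1]
Added edge: 5->4
Position of 5 (3) > position of 4 (2). Must reorder: 5 must now come before 4.
Run Kahn's algorithm (break ties by smallest node id):
  initial in-degrees: [0, 4, 2, 2, 2, 1, 0]
  ready (indeg=0): [0, 6]
  pop 0: indeg[2]->1 | ready=[6] | order so far=[0]
  pop 6: indeg[1]->3; indeg[4]->1; indeg[5]->0 | ready=[5] | order so far=[0, 6]
  pop 5: indeg[2]->0; indeg[3]->1; indeg[4]->0 | ready=[2, 4] | order so far=[0, 6, 5]
  pop 2: indeg[1]->2 | ready=[4] | order so far=[0, 6, 5, 2]
  pop 4: indeg[1]->1; indeg[3]->0 | ready=[3] | order so far=[0, 6, 5, 2, 4]
  pop 3: indeg[1]->0 | ready=[1] | order so far=[0, 6, 5, 2, 4, 3]
  pop 1: no out-edges | ready=[] | order so far=[0, 6, 5, 2, 4, 3, 1]
  Result: [0, 6, 5, 2, 4, 3, 1]

Answer: [0, 6, 5, 2, 4, 3, 1]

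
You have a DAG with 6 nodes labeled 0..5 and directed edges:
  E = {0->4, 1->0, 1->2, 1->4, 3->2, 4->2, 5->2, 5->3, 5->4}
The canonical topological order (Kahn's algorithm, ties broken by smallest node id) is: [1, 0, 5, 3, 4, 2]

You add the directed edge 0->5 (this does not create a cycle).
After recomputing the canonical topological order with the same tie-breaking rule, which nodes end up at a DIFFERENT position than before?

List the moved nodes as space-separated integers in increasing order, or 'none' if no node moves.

Old toposort: [1, 0, 5, 3, 4, 2]
Added edge 0->5
Recompute Kahn (smallest-id tiebreak):
  initial in-degrees: [1, 0, 4, 1, 3, 1]
  ready (indeg=0): [1]
  pop 1: indeg[0]->0; indeg[2]->3; indeg[4]->2 | ready=[0] | order so far=[1]
  pop 0: indeg[4]->1; indeg[5]->0 | ready=[5] | order so far=[1, 0]
  pop 5: indeg[2]->2; indeg[3]->0; indeg[4]->0 | ready=[3, 4] | order so far=[1, 0, 5]
  pop 3: indeg[2]->1 | ready=[4] | order so far=[1, 0, 5, 3]
  pop 4: indeg[2]->0 | ready=[2] | order so far=[1, 0, 5, 3, 4]
  pop 2: no out-edges | ready=[] | order so far=[1, 0, 5, 3, 4, 2]
New canonical toposort: [1, 0, 5, 3, 4, 2]
Compare positions:
  Node 0: index 1 -> 1 (same)
  Node 1: index 0 -> 0 (same)
  Node 2: index 5 -> 5 (same)
  Node 3: index 3 -> 3 (same)
  Node 4: index 4 -> 4 (same)
  Node 5: index 2 -> 2 (same)
Nodes that changed position: none

Answer: none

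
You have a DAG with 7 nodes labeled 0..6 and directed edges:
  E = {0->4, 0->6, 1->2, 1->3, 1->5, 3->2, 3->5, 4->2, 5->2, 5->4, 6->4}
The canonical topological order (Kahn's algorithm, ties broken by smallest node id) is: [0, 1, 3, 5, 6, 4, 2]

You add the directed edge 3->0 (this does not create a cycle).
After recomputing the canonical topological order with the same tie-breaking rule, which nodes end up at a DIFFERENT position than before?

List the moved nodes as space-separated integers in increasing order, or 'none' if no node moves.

Answer: 0 1 3

Derivation:
Old toposort: [0, 1, 3, 5, 6, 4, 2]
Added edge 3->0
Recompute Kahn (smallest-id tiebreak):
  initial in-degrees: [1, 0, 4, 1, 3, 2, 1]
  ready (indeg=0): [1]
  pop 1: indeg[2]->3; indeg[3]->0; indeg[5]->1 | ready=[3] | order so far=[1]
  pop 3: indeg[0]->0; indeg[2]->2; indeg[5]->0 | ready=[0, 5] | order so far=[1, 3]
  pop 0: indeg[4]->2; indeg[6]->0 | ready=[5, 6] | order so far=[1, 3, 0]
  pop 5: indeg[2]->1; indeg[4]->1 | ready=[6] | order so far=[1, 3, 0, 5]
  pop 6: indeg[4]->0 | ready=[4] | order so far=[1, 3, 0, 5, 6]
  pop 4: indeg[2]->0 | ready=[2] | order so far=[1, 3, 0, 5, 6, 4]
  pop 2: no out-edges | ready=[] | order so far=[1, 3, 0, 5, 6, 4, 2]
New canonical toposort: [1, 3, 0, 5, 6, 4, 2]
Compare positions:
  Node 0: index 0 -> 2 (moved)
  Node 1: index 1 -> 0 (moved)
  Node 2: index 6 -> 6 (same)
  Node 3: index 2 -> 1 (moved)
  Node 4: index 5 -> 5 (same)
  Node 5: index 3 -> 3 (same)
  Node 6: index 4 -> 4 (same)
Nodes that changed position: 0 1 3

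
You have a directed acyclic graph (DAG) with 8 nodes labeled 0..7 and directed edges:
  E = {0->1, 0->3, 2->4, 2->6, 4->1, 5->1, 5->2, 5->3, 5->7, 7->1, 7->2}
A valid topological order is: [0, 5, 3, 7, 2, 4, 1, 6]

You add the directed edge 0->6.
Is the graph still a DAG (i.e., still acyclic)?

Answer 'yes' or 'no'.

Given toposort: [0, 5, 3, 7, 2, 4, 1, 6]
Position of 0: index 0; position of 6: index 7
New edge 0->6: forward
Forward edge: respects the existing order. Still a DAG, same toposort still valid.
Still a DAG? yes

Answer: yes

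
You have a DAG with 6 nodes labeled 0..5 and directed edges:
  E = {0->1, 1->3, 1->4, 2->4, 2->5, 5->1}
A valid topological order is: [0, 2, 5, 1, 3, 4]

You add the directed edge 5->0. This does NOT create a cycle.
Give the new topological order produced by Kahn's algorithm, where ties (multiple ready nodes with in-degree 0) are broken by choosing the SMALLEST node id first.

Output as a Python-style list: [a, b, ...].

Old toposort: [0, 2, 5, 1, 3, 4]
Added edge: 5->0
Position of 5 (2) > position of 0 (0). Must reorder: 5 must now come before 0.
Run Kahn's algorithm (break ties by smallest node id):
  initial in-degrees: [1, 2, 0, 1, 2, 1]
  ready (indeg=0): [2]
  pop 2: indeg[4]->1; indeg[5]->0 | ready=[5] | order so far=[2]
  pop 5: indeg[0]->0; indeg[1]->1 | ready=[0] | order so far=[2, 5]
  pop 0: indeg[1]->0 | ready=[1] | order so far=[2, 5, 0]
  pop 1: indeg[3]->0; indeg[4]->0 | ready=[3, 4] | order so far=[2, 5, 0, 1]
  pop 3: no out-edges | ready=[4] | order so far=[2, 5, 0, 1, 3]
  pop 4: no out-edges | ready=[] | order so far=[2, 5, 0, 1, 3, 4]
  Result: [2, 5, 0, 1, 3, 4]

Answer: [2, 5, 0, 1, 3, 4]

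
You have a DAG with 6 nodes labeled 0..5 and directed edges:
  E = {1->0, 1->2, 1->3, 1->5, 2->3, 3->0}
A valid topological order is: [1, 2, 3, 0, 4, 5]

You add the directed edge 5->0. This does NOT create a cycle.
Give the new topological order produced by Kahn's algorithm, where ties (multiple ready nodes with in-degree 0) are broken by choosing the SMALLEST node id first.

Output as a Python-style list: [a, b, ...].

Old toposort: [1, 2, 3, 0, 4, 5]
Added edge: 5->0
Position of 5 (5) > position of 0 (3). Must reorder: 5 must now come before 0.
Run Kahn's algorithm (break ties by smallest node id):
  initial in-degrees: [3, 0, 1, 2, 0, 1]
  ready (indeg=0): [1, 4]
  pop 1: indeg[0]->2; indeg[2]->0; indeg[3]->1; indeg[5]->0 | ready=[2, 4, 5] | order so far=[1]
  pop 2: indeg[3]->0 | ready=[3, 4, 5] | order so far=[1, 2]
  pop 3: indeg[0]->1 | ready=[4, 5] | order so far=[1, 2, 3]
  pop 4: no out-edges | ready=[5] | order so far=[1, 2, 3, 4]
  pop 5: indeg[0]->0 | ready=[0] | order so far=[1, 2, 3, 4, 5]
  pop 0: no out-edges | ready=[] | order so far=[1, 2, 3, 4, 5, 0]
  Result: [1, 2, 3, 4, 5, 0]

Answer: [1, 2, 3, 4, 5, 0]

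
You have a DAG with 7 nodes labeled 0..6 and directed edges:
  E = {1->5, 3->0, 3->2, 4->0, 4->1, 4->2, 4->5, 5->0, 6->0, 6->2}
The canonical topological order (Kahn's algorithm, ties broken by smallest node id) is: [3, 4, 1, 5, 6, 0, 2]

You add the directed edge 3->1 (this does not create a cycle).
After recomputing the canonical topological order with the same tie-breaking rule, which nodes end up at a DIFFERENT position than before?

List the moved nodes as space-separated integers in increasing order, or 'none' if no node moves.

Old toposort: [3, 4, 1, 5, 6, 0, 2]
Added edge 3->1
Recompute Kahn (smallest-id tiebreak):
  initial in-degrees: [4, 2, 3, 0, 0, 2, 0]
  ready (indeg=0): [3, 4, 6]
  pop 3: indeg[0]->3; indeg[1]->1; indeg[2]->2 | ready=[4, 6] | order so far=[3]
  pop 4: indeg[0]->2; indeg[1]->0; indeg[2]->1; indeg[5]->1 | ready=[1, 6] | order so far=[3, 4]
  pop 1: indeg[5]->0 | ready=[5, 6] | order so far=[3, 4, 1]
  pop 5: indeg[0]->1 | ready=[6] | order so far=[3, 4, 1, 5]
  pop 6: indeg[0]->0; indeg[2]->0 | ready=[0, 2] | order so far=[3, 4, 1, 5, 6]
  pop 0: no out-edges | ready=[2] | order so far=[3, 4, 1, 5, 6, 0]
  pop 2: no out-edges | ready=[] | order so far=[3, 4, 1, 5, 6, 0, 2]
New canonical toposort: [3, 4, 1, 5, 6, 0, 2]
Compare positions:
  Node 0: index 5 -> 5 (same)
  Node 1: index 2 -> 2 (same)
  Node 2: index 6 -> 6 (same)
  Node 3: index 0 -> 0 (same)
  Node 4: index 1 -> 1 (same)
  Node 5: index 3 -> 3 (same)
  Node 6: index 4 -> 4 (same)
Nodes that changed position: none

Answer: none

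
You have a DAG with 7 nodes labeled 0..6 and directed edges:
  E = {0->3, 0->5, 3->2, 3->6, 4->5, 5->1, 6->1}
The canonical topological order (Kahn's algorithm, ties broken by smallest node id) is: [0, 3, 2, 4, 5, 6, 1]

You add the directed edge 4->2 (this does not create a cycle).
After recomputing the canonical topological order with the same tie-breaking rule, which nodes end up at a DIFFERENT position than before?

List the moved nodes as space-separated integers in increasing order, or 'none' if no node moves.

Answer: 2 4

Derivation:
Old toposort: [0, 3, 2, 4, 5, 6, 1]
Added edge 4->2
Recompute Kahn (smallest-id tiebreak):
  initial in-degrees: [0, 2, 2, 1, 0, 2, 1]
  ready (indeg=0): [0, 4]
  pop 0: indeg[3]->0; indeg[5]->1 | ready=[3, 4] | order so far=[0]
  pop 3: indeg[2]->1; indeg[6]->0 | ready=[4, 6] | order so far=[0, 3]
  pop 4: indeg[2]->0; indeg[5]->0 | ready=[2, 5, 6] | order so far=[0, 3, 4]
  pop 2: no out-edges | ready=[5, 6] | order so far=[0, 3, 4, 2]
  pop 5: indeg[1]->1 | ready=[6] | order so far=[0, 3, 4, 2, 5]
  pop 6: indeg[1]->0 | ready=[1] | order so far=[0, 3, 4, 2, 5, 6]
  pop 1: no out-edges | ready=[] | order so far=[0, 3, 4, 2, 5, 6, 1]
New canonical toposort: [0, 3, 4, 2, 5, 6, 1]
Compare positions:
  Node 0: index 0 -> 0 (same)
  Node 1: index 6 -> 6 (same)
  Node 2: index 2 -> 3 (moved)
  Node 3: index 1 -> 1 (same)
  Node 4: index 3 -> 2 (moved)
  Node 5: index 4 -> 4 (same)
  Node 6: index 5 -> 5 (same)
Nodes that changed position: 2 4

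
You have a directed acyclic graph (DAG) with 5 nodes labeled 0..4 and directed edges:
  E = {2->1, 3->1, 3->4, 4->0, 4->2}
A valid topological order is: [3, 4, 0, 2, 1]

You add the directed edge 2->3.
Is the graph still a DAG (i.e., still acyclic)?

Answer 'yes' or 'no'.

Given toposort: [3, 4, 0, 2, 1]
Position of 2: index 3; position of 3: index 0
New edge 2->3: backward (u after v in old order)
Backward edge: old toposort is now invalid. Check if this creates a cycle.
Does 3 already reach 2? Reachable from 3: [0, 1, 2, 3, 4]. YES -> cycle!
Still a DAG? no

Answer: no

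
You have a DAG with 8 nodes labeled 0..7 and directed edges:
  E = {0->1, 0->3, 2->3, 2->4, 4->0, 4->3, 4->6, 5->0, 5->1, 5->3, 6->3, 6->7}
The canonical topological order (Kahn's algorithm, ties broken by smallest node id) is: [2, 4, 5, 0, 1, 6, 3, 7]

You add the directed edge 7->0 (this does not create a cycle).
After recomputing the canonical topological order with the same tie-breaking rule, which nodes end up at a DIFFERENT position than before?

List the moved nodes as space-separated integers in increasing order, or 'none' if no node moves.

Old toposort: [2, 4, 5, 0, 1, 6, 3, 7]
Added edge 7->0
Recompute Kahn (smallest-id tiebreak):
  initial in-degrees: [3, 2, 0, 5, 1, 0, 1, 1]
  ready (indeg=0): [2, 5]
  pop 2: indeg[3]->4; indeg[4]->0 | ready=[4, 5] | order so far=[2]
  pop 4: indeg[0]->2; indeg[3]->3; indeg[6]->0 | ready=[5, 6] | order so far=[2, 4]
  pop 5: indeg[0]->1; indeg[1]->1; indeg[3]->2 | ready=[6] | order so far=[2, 4, 5]
  pop 6: indeg[3]->1; indeg[7]->0 | ready=[7] | order so far=[2, 4, 5, 6]
  pop 7: indeg[0]->0 | ready=[0] | order so far=[2, 4, 5, 6, 7]
  pop 0: indeg[1]->0; indeg[3]->0 | ready=[1, 3] | order so far=[2, 4, 5, 6, 7, 0]
  pop 1: no out-edges | ready=[3] | order so far=[2, 4, 5, 6, 7, 0, 1]
  pop 3: no out-edges | ready=[] | order so far=[2, 4, 5, 6, 7, 0, 1, 3]
New canonical toposort: [2, 4, 5, 6, 7, 0, 1, 3]
Compare positions:
  Node 0: index 3 -> 5 (moved)
  Node 1: index 4 -> 6 (moved)
  Node 2: index 0 -> 0 (same)
  Node 3: index 6 -> 7 (moved)
  Node 4: index 1 -> 1 (same)
  Node 5: index 2 -> 2 (same)
  Node 6: index 5 -> 3 (moved)
  Node 7: index 7 -> 4 (moved)
Nodes that changed position: 0 1 3 6 7

Answer: 0 1 3 6 7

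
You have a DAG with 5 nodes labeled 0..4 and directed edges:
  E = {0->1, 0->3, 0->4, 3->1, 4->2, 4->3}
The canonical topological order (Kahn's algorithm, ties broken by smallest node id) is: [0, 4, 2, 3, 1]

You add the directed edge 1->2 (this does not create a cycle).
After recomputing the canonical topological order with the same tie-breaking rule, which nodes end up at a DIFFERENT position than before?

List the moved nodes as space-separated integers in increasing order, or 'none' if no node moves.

Answer: 1 2 3

Derivation:
Old toposort: [0, 4, 2, 3, 1]
Added edge 1->2
Recompute Kahn (smallest-id tiebreak):
  initial in-degrees: [0, 2, 2, 2, 1]
  ready (indeg=0): [0]
  pop 0: indeg[1]->1; indeg[3]->1; indeg[4]->0 | ready=[4] | order so far=[0]
  pop 4: indeg[2]->1; indeg[3]->0 | ready=[3] | order so far=[0, 4]
  pop 3: indeg[1]->0 | ready=[1] | order so far=[0, 4, 3]
  pop 1: indeg[2]->0 | ready=[2] | order so far=[0, 4, 3, 1]
  pop 2: no out-edges | ready=[] | order so far=[0, 4, 3, 1, 2]
New canonical toposort: [0, 4, 3, 1, 2]
Compare positions:
  Node 0: index 0 -> 0 (same)
  Node 1: index 4 -> 3 (moved)
  Node 2: index 2 -> 4 (moved)
  Node 3: index 3 -> 2 (moved)
  Node 4: index 1 -> 1 (same)
Nodes that changed position: 1 2 3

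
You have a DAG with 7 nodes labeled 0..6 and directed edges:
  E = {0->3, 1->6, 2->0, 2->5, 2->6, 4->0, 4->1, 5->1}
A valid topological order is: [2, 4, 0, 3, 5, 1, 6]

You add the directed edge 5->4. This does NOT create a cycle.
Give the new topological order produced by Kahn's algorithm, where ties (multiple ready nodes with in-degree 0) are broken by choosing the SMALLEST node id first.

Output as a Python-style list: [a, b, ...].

Answer: [2, 5, 4, 0, 1, 3, 6]

Derivation:
Old toposort: [2, 4, 0, 3, 5, 1, 6]
Added edge: 5->4
Position of 5 (4) > position of 4 (1). Must reorder: 5 must now come before 4.
Run Kahn's algorithm (break ties by smallest node id):
  initial in-degrees: [2, 2, 0, 1, 1, 1, 2]
  ready (indeg=0): [2]
  pop 2: indeg[0]->1; indeg[5]->0; indeg[6]->1 | ready=[5] | order so far=[2]
  pop 5: indeg[1]->1; indeg[4]->0 | ready=[4] | order so far=[2, 5]
  pop 4: indeg[0]->0; indeg[1]->0 | ready=[0, 1] | order so far=[2, 5, 4]
  pop 0: indeg[3]->0 | ready=[1, 3] | order so far=[2, 5, 4, 0]
  pop 1: indeg[6]->0 | ready=[3, 6] | order so far=[2, 5, 4, 0, 1]
  pop 3: no out-edges | ready=[6] | order so far=[2, 5, 4, 0, 1, 3]
  pop 6: no out-edges | ready=[] | order so far=[2, 5, 4, 0, 1, 3, 6]
  Result: [2, 5, 4, 0, 1, 3, 6]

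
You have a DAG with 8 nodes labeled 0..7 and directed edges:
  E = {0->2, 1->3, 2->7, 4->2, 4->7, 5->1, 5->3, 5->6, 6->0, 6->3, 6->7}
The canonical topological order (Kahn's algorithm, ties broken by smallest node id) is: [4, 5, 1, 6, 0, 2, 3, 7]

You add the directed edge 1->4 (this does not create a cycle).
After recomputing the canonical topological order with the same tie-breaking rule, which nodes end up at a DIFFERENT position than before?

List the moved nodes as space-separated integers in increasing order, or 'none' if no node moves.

Answer: 1 4 5

Derivation:
Old toposort: [4, 5, 1, 6, 0, 2, 3, 7]
Added edge 1->4
Recompute Kahn (smallest-id tiebreak):
  initial in-degrees: [1, 1, 2, 3, 1, 0, 1, 3]
  ready (indeg=0): [5]
  pop 5: indeg[1]->0; indeg[3]->2; indeg[6]->0 | ready=[1, 6] | order so far=[5]
  pop 1: indeg[3]->1; indeg[4]->0 | ready=[4, 6] | order so far=[5, 1]
  pop 4: indeg[2]->1; indeg[7]->2 | ready=[6] | order so far=[5, 1, 4]
  pop 6: indeg[0]->0; indeg[3]->0; indeg[7]->1 | ready=[0, 3] | order so far=[5, 1, 4, 6]
  pop 0: indeg[2]->0 | ready=[2, 3] | order so far=[5, 1, 4, 6, 0]
  pop 2: indeg[7]->0 | ready=[3, 7] | order so far=[5, 1, 4, 6, 0, 2]
  pop 3: no out-edges | ready=[7] | order so far=[5, 1, 4, 6, 0, 2, 3]
  pop 7: no out-edges | ready=[] | order so far=[5, 1, 4, 6, 0, 2, 3, 7]
New canonical toposort: [5, 1, 4, 6, 0, 2, 3, 7]
Compare positions:
  Node 0: index 4 -> 4 (same)
  Node 1: index 2 -> 1 (moved)
  Node 2: index 5 -> 5 (same)
  Node 3: index 6 -> 6 (same)
  Node 4: index 0 -> 2 (moved)
  Node 5: index 1 -> 0 (moved)
  Node 6: index 3 -> 3 (same)
  Node 7: index 7 -> 7 (same)
Nodes that changed position: 1 4 5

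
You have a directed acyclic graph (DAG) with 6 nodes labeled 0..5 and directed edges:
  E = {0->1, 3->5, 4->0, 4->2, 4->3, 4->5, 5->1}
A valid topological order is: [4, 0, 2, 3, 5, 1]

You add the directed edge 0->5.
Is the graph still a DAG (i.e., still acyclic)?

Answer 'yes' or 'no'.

Answer: yes

Derivation:
Given toposort: [4, 0, 2, 3, 5, 1]
Position of 0: index 1; position of 5: index 4
New edge 0->5: forward
Forward edge: respects the existing order. Still a DAG, same toposort still valid.
Still a DAG? yes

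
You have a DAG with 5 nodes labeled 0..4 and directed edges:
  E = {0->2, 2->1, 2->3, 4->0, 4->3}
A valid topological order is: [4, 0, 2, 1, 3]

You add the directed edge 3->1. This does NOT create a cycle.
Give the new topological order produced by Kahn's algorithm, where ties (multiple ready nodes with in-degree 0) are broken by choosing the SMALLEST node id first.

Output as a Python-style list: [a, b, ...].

Answer: [4, 0, 2, 3, 1]

Derivation:
Old toposort: [4, 0, 2, 1, 3]
Added edge: 3->1
Position of 3 (4) > position of 1 (3). Must reorder: 3 must now come before 1.
Run Kahn's algorithm (break ties by smallest node id):
  initial in-degrees: [1, 2, 1, 2, 0]
  ready (indeg=0): [4]
  pop 4: indeg[0]->0; indeg[3]->1 | ready=[0] | order so far=[4]
  pop 0: indeg[2]->0 | ready=[2] | order so far=[4, 0]
  pop 2: indeg[1]->1; indeg[3]->0 | ready=[3] | order so far=[4, 0, 2]
  pop 3: indeg[1]->0 | ready=[1] | order so far=[4, 0, 2, 3]
  pop 1: no out-edges | ready=[] | order so far=[4, 0, 2, 3, 1]
  Result: [4, 0, 2, 3, 1]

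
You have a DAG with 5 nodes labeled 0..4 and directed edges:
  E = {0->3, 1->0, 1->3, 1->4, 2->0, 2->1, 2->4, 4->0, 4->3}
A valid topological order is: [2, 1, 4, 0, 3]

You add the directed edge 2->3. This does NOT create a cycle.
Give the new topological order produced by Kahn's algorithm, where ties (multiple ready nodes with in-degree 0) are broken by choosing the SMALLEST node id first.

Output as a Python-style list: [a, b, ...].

Old toposort: [2, 1, 4, 0, 3]
Added edge: 2->3
Position of 2 (0) < position of 3 (4). Old order still valid.
Run Kahn's algorithm (break ties by smallest node id):
  initial in-degrees: [3, 1, 0, 4, 2]
  ready (indeg=0): [2]
  pop 2: indeg[0]->2; indeg[1]->0; indeg[3]->3; indeg[4]->1 | ready=[1] | order so far=[2]
  pop 1: indeg[0]->1; indeg[3]->2; indeg[4]->0 | ready=[4] | order so far=[2, 1]
  pop 4: indeg[0]->0; indeg[3]->1 | ready=[0] | order so far=[2, 1, 4]
  pop 0: indeg[3]->0 | ready=[3] | order so far=[2, 1, 4, 0]
  pop 3: no out-edges | ready=[] | order so far=[2, 1, 4, 0, 3]
  Result: [2, 1, 4, 0, 3]

Answer: [2, 1, 4, 0, 3]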